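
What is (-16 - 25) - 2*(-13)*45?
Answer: 1129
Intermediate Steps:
(-16 - 25) - 2*(-13)*45 = -41 + 26*45 = -41 + 1170 = 1129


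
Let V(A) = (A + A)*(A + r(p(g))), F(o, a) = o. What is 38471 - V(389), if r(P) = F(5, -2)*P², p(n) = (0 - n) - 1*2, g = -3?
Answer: -268061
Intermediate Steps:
p(n) = -2 - n (p(n) = -n - 2 = -2 - n)
r(P) = 5*P²
V(A) = 2*A*(5 + A) (V(A) = (A + A)*(A + 5*(-2 - 1*(-3))²) = (2*A)*(A + 5*(-2 + 3)²) = (2*A)*(A + 5*1²) = (2*A)*(A + 5*1) = (2*A)*(A + 5) = (2*A)*(5 + A) = 2*A*(5 + A))
38471 - V(389) = 38471 - 2*389*(5 + 389) = 38471 - 2*389*394 = 38471 - 1*306532 = 38471 - 306532 = -268061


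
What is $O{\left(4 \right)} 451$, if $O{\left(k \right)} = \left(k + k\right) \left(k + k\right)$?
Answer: $28864$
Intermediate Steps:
$O{\left(k \right)} = 4 k^{2}$ ($O{\left(k \right)} = 2 k 2 k = 4 k^{2}$)
$O{\left(4 \right)} 451 = 4 \cdot 4^{2} \cdot 451 = 4 \cdot 16 \cdot 451 = 64 \cdot 451 = 28864$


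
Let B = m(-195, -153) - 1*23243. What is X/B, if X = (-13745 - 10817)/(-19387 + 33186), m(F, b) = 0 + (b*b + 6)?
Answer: -12281/1186714 ≈ -0.010349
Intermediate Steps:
m(F, b) = 6 + b**2 (m(F, b) = 0 + (b**2 + 6) = 0 + (6 + b**2) = 6 + b**2)
B = 172 (B = (6 + (-153)**2) - 1*23243 = (6 + 23409) - 23243 = 23415 - 23243 = 172)
X = -24562/13799 ≈ -1.7800
X/B = -24562/13799/172 = -24562/13799*1/172 = -12281/1186714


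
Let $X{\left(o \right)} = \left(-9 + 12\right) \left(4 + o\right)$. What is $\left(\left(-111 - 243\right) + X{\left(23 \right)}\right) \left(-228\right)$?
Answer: $62244$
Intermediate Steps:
$X{\left(o \right)} = 12 + 3 o$ ($X{\left(o \right)} = 3 \left(4 + o\right) = 12 + 3 o$)
$\left(\left(-111 - 243\right) + X{\left(23 \right)}\right) \left(-228\right) = \left(\left(-111 - 243\right) + \left(12 + 3 \cdot 23\right)\right) \left(-228\right) = \left(\left(-111 - 243\right) + \left(12 + 69\right)\right) \left(-228\right) = \left(-354 + 81\right) \left(-228\right) = \left(-273\right) \left(-228\right) = 62244$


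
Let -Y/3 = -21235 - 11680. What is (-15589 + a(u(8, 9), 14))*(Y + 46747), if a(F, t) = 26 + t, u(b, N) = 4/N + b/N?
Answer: -2262255108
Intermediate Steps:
Y = 98745 (Y = -3*(-21235 - 11680) = -3*(-32915) = 98745)
(-15589 + a(u(8, 9), 14))*(Y + 46747) = (-15589 + (26 + 14))*(98745 + 46747) = (-15589 + 40)*145492 = -15549*145492 = -2262255108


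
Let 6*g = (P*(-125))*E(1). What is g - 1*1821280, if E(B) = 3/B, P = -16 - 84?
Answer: -1815030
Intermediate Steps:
P = -100
g = 6250 (g = ((-100*(-125))*(3/1))/6 = (12500*(3*1))/6 = (12500*3)/6 = (⅙)*37500 = 6250)
g - 1*1821280 = 6250 - 1*1821280 = 6250 - 1821280 = -1815030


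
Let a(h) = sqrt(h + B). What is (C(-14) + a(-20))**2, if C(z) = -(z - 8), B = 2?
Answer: 466 + 132*I*sqrt(2) ≈ 466.0 + 186.68*I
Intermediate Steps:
a(h) = sqrt(2 + h) (a(h) = sqrt(h + 2) = sqrt(2 + h))
C(z) = 8 - z (C(z) = -(-8 + z) = 8 - z)
(C(-14) + a(-20))**2 = ((8 - 1*(-14)) + sqrt(2 - 20))**2 = ((8 + 14) + sqrt(-18))**2 = (22 + 3*I*sqrt(2))**2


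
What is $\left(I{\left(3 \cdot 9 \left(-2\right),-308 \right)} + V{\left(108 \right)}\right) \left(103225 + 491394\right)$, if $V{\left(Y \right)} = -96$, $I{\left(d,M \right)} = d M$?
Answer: $9832619784$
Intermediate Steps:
$I{\left(d,M \right)} = M d$
$\left(I{\left(3 \cdot 9 \left(-2\right),-308 \right)} + V{\left(108 \right)}\right) \left(103225 + 491394\right) = \left(- 308 \cdot 3 \cdot 9 \left(-2\right) - 96\right) \left(103225 + 491394\right) = \left(- 308 \cdot 27 \left(-2\right) - 96\right) 594619 = \left(\left(-308\right) \left(-54\right) - 96\right) 594619 = \left(16632 - 96\right) 594619 = 16536 \cdot 594619 = 9832619784$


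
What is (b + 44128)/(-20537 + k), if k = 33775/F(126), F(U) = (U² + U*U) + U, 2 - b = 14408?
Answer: -135353988/93520673 ≈ -1.4473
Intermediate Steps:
b = -14406 (b = 2 - 1*14408 = 2 - 14408 = -14406)
F(U) = U + 2*U² (F(U) = (U² + U²) + U = 2*U² + U = U + 2*U²)
k = 4825/4554 (k = 33775/((126*(1 + 2*126))) = 33775/((126*(1 + 252))) = 33775/((126*253)) = 33775/31878 = 33775*(1/31878) = 4825/4554 ≈ 1.0595)
(b + 44128)/(-20537 + k) = (-14406 + 44128)/(-20537 + 4825/4554) = 29722/(-93520673/4554) = 29722*(-4554/93520673) = -135353988/93520673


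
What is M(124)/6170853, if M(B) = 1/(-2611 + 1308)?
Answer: -1/8040621459 ≈ -1.2437e-10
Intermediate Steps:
M(B) = -1/1303 (M(B) = 1/(-1303) = -1/1303)
M(124)/6170853 = -1/1303/6170853 = -1/1303*1/6170853 = -1/8040621459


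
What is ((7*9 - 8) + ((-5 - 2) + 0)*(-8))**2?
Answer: 12321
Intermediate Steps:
((7*9 - 8) + ((-5 - 2) + 0)*(-8))**2 = ((63 - 8) + (-7 + 0)*(-8))**2 = (55 - 7*(-8))**2 = (55 + 56)**2 = 111**2 = 12321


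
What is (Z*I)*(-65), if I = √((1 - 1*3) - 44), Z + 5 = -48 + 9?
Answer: 2860*I*√46 ≈ 19397.0*I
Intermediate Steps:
Z = -44 (Z = -5 + (-48 + 9) = -5 - 39 = -44)
I = I*√46 (I = √((1 - 3) - 44) = √(-2 - 44) = √(-46) = I*√46 ≈ 6.7823*I)
(Z*I)*(-65) = -44*I*√46*(-65) = 2860*I*√46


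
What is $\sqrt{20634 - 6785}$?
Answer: $\sqrt{13849} \approx 117.68$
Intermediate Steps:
$\sqrt{20634 - 6785} = \sqrt{13849}$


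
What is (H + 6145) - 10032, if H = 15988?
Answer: 12101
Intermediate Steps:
(H + 6145) - 10032 = (15988 + 6145) - 10032 = 22133 - 10032 = 12101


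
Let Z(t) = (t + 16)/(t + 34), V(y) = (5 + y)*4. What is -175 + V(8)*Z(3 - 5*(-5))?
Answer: -4281/31 ≈ -138.10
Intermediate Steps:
V(y) = 20 + 4*y
Z(t) = (16 + t)/(34 + t)
-175 + V(8)*Z(3 - 5*(-5)) = -175 + (20 + 4*8)*((16 + (3 - 5*(-5)))/(34 + (3 - 5*(-5)))) = -175 + (20 + 32)*((16 + (3 + 25))/(34 + (3 + 25))) = -175 + 52*((16 + 28)/(34 + 28)) = -175 + 52*(44/62) = -175 + 52*((1/62)*44) = -175 + 52*(22/31) = -175 + 1144/31 = -4281/31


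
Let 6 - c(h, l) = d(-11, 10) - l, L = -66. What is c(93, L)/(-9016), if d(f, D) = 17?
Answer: 11/1288 ≈ 0.0085404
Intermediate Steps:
c(h, l) = -11 + l (c(h, l) = 6 - (17 - l) = 6 + (-17 + l) = -11 + l)
c(93, L)/(-9016) = (-11 - 66)/(-9016) = -77*(-1/9016) = 11/1288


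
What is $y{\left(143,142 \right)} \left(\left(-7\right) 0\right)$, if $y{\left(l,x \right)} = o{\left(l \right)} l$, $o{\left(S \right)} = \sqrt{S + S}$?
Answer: $0$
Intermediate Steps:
$o{\left(S \right)} = \sqrt{2} \sqrt{S}$ ($o{\left(S \right)} = \sqrt{2 S} = \sqrt{2} \sqrt{S}$)
$y{\left(l,x \right)} = \sqrt{2} l^{\frac{3}{2}}$ ($y{\left(l,x \right)} = \sqrt{2} \sqrt{l} l = \sqrt{2} l^{\frac{3}{2}}$)
$y{\left(143,142 \right)} \left(\left(-7\right) 0\right) = \sqrt{2} \cdot 143^{\frac{3}{2}} \left(\left(-7\right) 0\right) = \sqrt{2} \cdot 143 \sqrt{143} \cdot 0 = 143 \sqrt{286} \cdot 0 = 0$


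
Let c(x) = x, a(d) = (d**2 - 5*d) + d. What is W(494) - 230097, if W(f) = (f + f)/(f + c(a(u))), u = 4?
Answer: -230095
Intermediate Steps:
a(d) = d**2 - 4*d
W(f) = 2 (W(f) = (f + f)/(f + 4*(-4 + 4)) = (2*f)/(f + 4*0) = (2*f)/(f + 0) = (2*f)/f = 2)
W(494) - 230097 = 2 - 230097 = -230095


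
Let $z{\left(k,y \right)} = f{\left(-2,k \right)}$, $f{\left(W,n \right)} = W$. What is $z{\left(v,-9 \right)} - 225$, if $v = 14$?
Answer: $-227$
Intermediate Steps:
$z{\left(k,y \right)} = -2$
$z{\left(v,-9 \right)} - 225 = -2 - 225 = -227$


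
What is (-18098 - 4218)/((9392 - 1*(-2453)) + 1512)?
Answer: -22316/13357 ≈ -1.6707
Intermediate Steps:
(-18098 - 4218)/((9392 - 1*(-2453)) + 1512) = -22316/((9392 + 2453) + 1512) = -22316/(11845 + 1512) = -22316/13357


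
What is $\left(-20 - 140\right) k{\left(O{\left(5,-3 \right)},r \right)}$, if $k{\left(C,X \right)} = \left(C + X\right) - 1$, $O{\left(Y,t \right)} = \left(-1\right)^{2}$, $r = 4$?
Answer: $-640$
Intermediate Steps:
$O{\left(Y,t \right)} = 1$
$k{\left(C,X \right)} = -1 + C + X$
$\left(-20 - 140\right) k{\left(O{\left(5,-3 \right)},r \right)} = \left(-20 - 140\right) \left(-1 + 1 + 4\right) = \left(-160\right) 4 = -640$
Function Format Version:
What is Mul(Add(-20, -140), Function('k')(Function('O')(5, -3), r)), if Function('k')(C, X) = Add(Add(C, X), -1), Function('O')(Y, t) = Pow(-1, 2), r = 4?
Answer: -640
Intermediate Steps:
Function('O')(Y, t) = 1
Function('k')(C, X) = Add(-1, C, X)
Mul(Add(-20, -140), Function('k')(Function('O')(5, -3), r)) = Mul(Add(-20, -140), Add(-1, 1, 4)) = Mul(-160, 4) = -640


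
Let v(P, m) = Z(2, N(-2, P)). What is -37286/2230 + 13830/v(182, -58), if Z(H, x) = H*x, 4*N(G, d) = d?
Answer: 13723937/101465 ≈ 135.26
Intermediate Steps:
N(G, d) = d/4
v(P, m) = P/2 (v(P, m) = 2*(P/4) = P/2)
-37286/2230 + 13830/v(182, -58) = -37286/2230 + 13830/(((1/2)*182)) = -37286*1/2230 + 13830/91 = -18643/1115 + 13830*(1/91) = -18643/1115 + 13830/91 = 13723937/101465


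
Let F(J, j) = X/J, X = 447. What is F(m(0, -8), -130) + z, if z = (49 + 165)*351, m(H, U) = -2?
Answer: 149781/2 ≈ 74891.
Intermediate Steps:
z = 75114 (z = 214*351 = 75114)
F(J, j) = 447/J
F(m(0, -8), -130) + z = 447/(-2) + 75114 = 447*(-1/2) + 75114 = -447/2 + 75114 = 149781/2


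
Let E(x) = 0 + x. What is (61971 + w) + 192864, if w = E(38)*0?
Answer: 254835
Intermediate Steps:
E(x) = x
w = 0 (w = 38*0 = 0)
(61971 + w) + 192864 = (61971 + 0) + 192864 = 61971 + 192864 = 254835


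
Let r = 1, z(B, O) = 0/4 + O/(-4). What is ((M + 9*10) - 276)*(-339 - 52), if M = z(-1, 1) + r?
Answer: 289731/4 ≈ 72433.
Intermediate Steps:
z(B, O) = -O/4 (z(B, O) = 0*(1/4) + O*(-1/4) = 0 - O/4 = -O/4)
M = 3/4 (M = -1/4*1 + 1 = -1/4 + 1 = 3/4 ≈ 0.75000)
((M + 9*10) - 276)*(-339 - 52) = ((3/4 + 9*10) - 276)*(-339 - 52) = ((3/4 + 90) - 276)*(-391) = (363/4 - 276)*(-391) = -741/4*(-391) = 289731/4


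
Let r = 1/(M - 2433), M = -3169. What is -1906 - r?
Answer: -10677411/5602 ≈ -1906.0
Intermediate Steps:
r = -1/5602 (r = 1/(-3169 - 2433) = 1/(-5602) = -1/5602 ≈ -0.00017851)
-1906 - r = -1906 - 1*(-1/5602) = -1906 + 1/5602 = -10677411/5602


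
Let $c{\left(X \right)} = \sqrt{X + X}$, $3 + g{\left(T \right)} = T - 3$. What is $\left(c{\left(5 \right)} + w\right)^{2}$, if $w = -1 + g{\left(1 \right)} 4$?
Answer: $\left(-21 + \sqrt{10}\right)^{2} \approx 318.18$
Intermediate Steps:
$g{\left(T \right)} = -6 + T$ ($g{\left(T \right)} = -3 + \left(T - 3\right) = -3 + \left(-3 + T\right) = -6 + T$)
$c{\left(X \right)} = \sqrt{2} \sqrt{X}$ ($c{\left(X \right)} = \sqrt{2 X} = \sqrt{2} \sqrt{X}$)
$w = -21$ ($w = -1 + \left(-6 + 1\right) 4 = -1 - 20 = -21$)
$\left(c{\left(5 \right)} + w\right)^{2} = \left(\sqrt{2} \sqrt{5} - 21\right)^{2} = \left(\sqrt{10} - 21\right)^{2} = \left(-21 + \sqrt{10}\right)^{2}$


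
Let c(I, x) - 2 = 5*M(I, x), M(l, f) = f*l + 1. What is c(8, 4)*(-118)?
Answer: -19706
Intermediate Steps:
M(l, f) = 1 + f*l
c(I, x) = 7 + 5*I*x (c(I, x) = 2 + 5*(1 + x*I) = 2 + 5*(1 + I*x) = 2 + (5 + 5*I*x) = 7 + 5*I*x)
c(8, 4)*(-118) = (7 + 5*8*4)*(-118) = (7 + 160)*(-118) = 167*(-118) = -19706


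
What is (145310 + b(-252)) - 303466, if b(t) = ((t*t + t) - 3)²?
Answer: 4000277845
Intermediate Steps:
b(t) = (-3 + t + t²)² (b(t) = ((t² + t) - 3)² = ((t + t²) - 3)² = (-3 + t + t²)²)
(145310 + b(-252)) - 303466 = (145310 + (-3 - 252 + (-252)²)²) - 303466 = (145310 + (-3 - 252 + 63504)²) - 303466 = (145310 + 63249²) - 303466 = (145310 + 4000436001) - 303466 = 4000581311 - 303466 = 4000277845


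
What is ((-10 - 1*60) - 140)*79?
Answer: -16590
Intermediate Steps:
((-10 - 1*60) - 140)*79 = ((-10 - 60) - 140)*79 = (-70 - 140)*79 = -210*79 = -16590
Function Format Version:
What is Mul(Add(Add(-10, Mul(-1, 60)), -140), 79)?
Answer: -16590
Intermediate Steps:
Mul(Add(Add(-10, Mul(-1, 60)), -140), 79) = Mul(Add(Add(-10, -60), -140), 79) = Mul(Add(-70, -140), 79) = Mul(-210, 79) = -16590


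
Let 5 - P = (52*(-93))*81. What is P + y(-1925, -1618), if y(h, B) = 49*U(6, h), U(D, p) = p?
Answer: 297396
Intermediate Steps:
P = 391721 (P = 5 - 52*(-93)*81 = 5 - (-4836)*81 = 5 - 1*(-391716) = 5 + 391716 = 391721)
y(h, B) = 49*h
P + y(-1925, -1618) = 391721 + 49*(-1925) = 391721 - 94325 = 297396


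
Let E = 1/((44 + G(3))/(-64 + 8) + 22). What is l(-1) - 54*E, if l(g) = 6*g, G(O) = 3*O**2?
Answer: -370/43 ≈ -8.6046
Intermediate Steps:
E = 56/1161 (E = 1/((44 + 3*3**2)/(-64 + 8) + 22) = 1/((44 + 3*9)/(-56) + 22) = 1/((44 + 27)*(-1/56) + 22) = 1/(71*(-1/56) + 22) = 1/(-71/56 + 22) = 1/(1161/56) = 56/1161 ≈ 0.048234)
l(-1) - 54*E = 6*(-1) - 54*56/1161 = -6 - 112/43 = -370/43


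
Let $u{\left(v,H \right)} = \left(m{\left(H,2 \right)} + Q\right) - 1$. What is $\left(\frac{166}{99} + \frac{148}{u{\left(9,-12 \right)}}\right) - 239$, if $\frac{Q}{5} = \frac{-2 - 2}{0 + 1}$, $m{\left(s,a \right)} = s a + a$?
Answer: $- \frac{1024937}{4257} \approx -240.77$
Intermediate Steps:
$m{\left(s,a \right)} = a + a s$ ($m{\left(s,a \right)} = a s + a = a + a s$)
$Q = -20$ ($Q = 5 \frac{-2 - 2}{0 + 1} = 5 \left(- \frac{4}{1}\right) = 5 \left(\left(-4\right) 1\right) = 5 \left(-4\right) = -20$)
$u{\left(v,H \right)} = -19 + 2 H$ ($u{\left(v,H \right)} = \left(2 \left(1 + H\right) - 20\right) - 1 = \left(\left(2 + 2 H\right) - 20\right) - 1 = \left(-18 + 2 H\right) - 1 = -19 + 2 H$)
$\left(\frac{166}{99} + \frac{148}{u{\left(9,-12 \right)}}\right) - 239 = \left(\frac{166}{99} + \frac{148}{-19 + 2 \left(-12\right)}\right) - 239 = \left(166 \cdot \frac{1}{99} + \frac{148}{-19 - 24}\right) - 239 = \left(\frac{166}{99} + \frac{148}{-43}\right) - 239 = \left(\frac{166}{99} + 148 \left(- \frac{1}{43}\right)\right) - 239 = \left(\frac{166}{99} - \frac{148}{43}\right) - 239 = - \frac{7514}{4257} - 239 = - \frac{1024937}{4257}$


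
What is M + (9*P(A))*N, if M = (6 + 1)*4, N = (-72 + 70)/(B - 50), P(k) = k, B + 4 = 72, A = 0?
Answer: 28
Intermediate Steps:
B = 68 (B = -4 + 72 = 68)
N = -⅑ (N = (-72 + 70)/(68 - 50) = -2/18 = -2*1/18 = -⅑ ≈ -0.11111)
M = 28 (M = 7*4 = 28)
M + (9*P(A))*N = 28 + (9*0)*(-⅑) = 28 + 0*(-⅑) = 28 + 0 = 28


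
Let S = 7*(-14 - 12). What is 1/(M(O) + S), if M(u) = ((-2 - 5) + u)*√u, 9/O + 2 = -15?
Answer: -447083/81442834 + 1632*I*√17/40721417 ≈ -0.0054895 + 0.00016524*I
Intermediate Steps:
O = -9/17 (O = 9/(-2 - 15) = 9/(-17) = 9*(-1/17) = -9/17 ≈ -0.52941)
S = -182 (S = 7*(-26) = -182)
M(u) = √u*(-7 + u) (M(u) = (-7 + u)*√u = √u*(-7 + u))
1/(M(O) + S) = 1/(√(-9/17)*(-7 - 9/17) - 182) = 1/((3*I*√17/17)*(-128/17) - 182) = 1/(-384*I*√17/289 - 182) = 1/(-182 - 384*I*√17/289)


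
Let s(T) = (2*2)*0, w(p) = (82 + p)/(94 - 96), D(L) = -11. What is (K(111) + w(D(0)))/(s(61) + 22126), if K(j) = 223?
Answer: 375/44252 ≈ 0.0084742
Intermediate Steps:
w(p) = -41 - p/2 (w(p) = (82 + p)/(-2) = (82 + p)*(-1/2) = -41 - p/2)
s(T) = 0 (s(T) = 4*0 = 0)
(K(111) + w(D(0)))/(s(61) + 22126) = (223 + (-41 - 1/2*(-11)))/(0 + 22126) = (223 + (-41 + 11/2))/22126 = (223 - 71/2)*(1/22126) = (375/2)*(1/22126) = 375/44252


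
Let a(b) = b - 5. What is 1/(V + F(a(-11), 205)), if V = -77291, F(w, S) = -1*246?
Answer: -1/77537 ≈ -1.2897e-5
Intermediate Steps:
a(b) = -5 + b
F(w, S) = -246
1/(V + F(a(-11), 205)) = 1/(-77291 - 246) = 1/(-77537) = -1/77537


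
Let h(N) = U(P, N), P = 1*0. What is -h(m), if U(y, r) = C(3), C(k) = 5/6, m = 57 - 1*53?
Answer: -⅚ ≈ -0.83333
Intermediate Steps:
P = 0
m = 4 (m = 57 - 53 = 4)
C(k) = ⅚ (C(k) = 5*(⅙) = ⅚)
U(y, r) = ⅚
h(N) = ⅚
-h(m) = -1*⅚ = -⅚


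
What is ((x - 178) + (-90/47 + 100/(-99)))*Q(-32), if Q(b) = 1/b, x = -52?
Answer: 135475/18612 ≈ 7.2789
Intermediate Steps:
((x - 178) + (-90/47 + 100/(-99)))*Q(-32) = ((-52 - 178) + (-90/47 + 100/(-99)))/(-32) = (-230 + (-90*1/47 + 100*(-1/99)))*(-1/32) = (-230 + (-90/47 - 100/99))*(-1/32) = (-230 - 13610/4653)*(-1/32) = -1083800/4653*(-1/32) = 135475/18612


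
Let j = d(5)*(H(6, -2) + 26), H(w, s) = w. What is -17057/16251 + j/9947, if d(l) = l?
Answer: -167065819/161648697 ≈ -1.0335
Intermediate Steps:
j = 160 (j = 5*(6 + 26) = 5*32 = 160)
-17057/16251 + j/9947 = -17057/16251 + 160/9947 = -167065819/161648697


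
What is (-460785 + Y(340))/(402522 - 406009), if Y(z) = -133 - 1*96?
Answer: 461014/3487 ≈ 132.21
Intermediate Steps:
Y(z) = -229 (Y(z) = -133 - 96 = -229)
(-460785 + Y(340))/(402522 - 406009) = (-460785 - 229)/(402522 - 406009) = -461014/(-3487) = -461014*(-1/3487) = 461014/3487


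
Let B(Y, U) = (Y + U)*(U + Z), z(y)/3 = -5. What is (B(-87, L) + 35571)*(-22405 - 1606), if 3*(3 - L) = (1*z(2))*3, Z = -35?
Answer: -882260184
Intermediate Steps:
z(y) = -15 (z(y) = 3*(-5) = -15)
L = 18 (L = 3 - 1*(-15)*3/3 = 3 - (-5)*3 = 3 - ⅓*(-45) = 3 + 15 = 18)
B(Y, U) = (-35 + U)*(U + Y) (B(Y, U) = (Y + U)*(U - 35) = (U + Y)*(-35 + U) = (-35 + U)*(U + Y))
(B(-87, L) + 35571)*(-22405 - 1606) = ((18² - 35*18 - 35*(-87) + 18*(-87)) + 35571)*(-22405 - 1606) = ((324 - 630 + 3045 - 1566) + 35571)*(-24011) = (1173 + 35571)*(-24011) = 36744*(-24011) = -882260184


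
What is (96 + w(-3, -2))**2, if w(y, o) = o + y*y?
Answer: 10609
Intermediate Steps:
w(y, o) = o + y**2
(96 + w(-3, -2))**2 = (96 + (-2 + (-3)**2))**2 = (96 + (-2 + 9))**2 = (96 + 7)**2 = 103**2 = 10609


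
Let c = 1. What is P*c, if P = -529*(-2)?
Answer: 1058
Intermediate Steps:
P = 1058
P*c = 1058*1 = 1058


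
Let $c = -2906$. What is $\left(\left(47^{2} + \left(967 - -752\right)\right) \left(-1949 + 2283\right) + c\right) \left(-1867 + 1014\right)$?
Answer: $-1116616238$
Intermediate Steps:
$\left(\left(47^{2} + \left(967 - -752\right)\right) \left(-1949 + 2283\right) + c\right) \left(-1867 + 1014\right) = \left(\left(47^{2} + \left(967 - -752\right)\right) \left(-1949 + 2283\right) - 2906\right) \left(-1867 + 1014\right) = \left(\left(2209 + \left(967 + 752\right)\right) 334 - 2906\right) \left(-853\right) = \left(\left(2209 + 1719\right) 334 - 2906\right) \left(-853\right) = \left(3928 \cdot 334 - 2906\right) \left(-853\right) = \left(1311952 - 2906\right) \left(-853\right) = 1309046 \left(-853\right) = -1116616238$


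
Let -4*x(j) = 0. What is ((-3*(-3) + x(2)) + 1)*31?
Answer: 310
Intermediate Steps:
x(j) = 0 (x(j) = -¼*0 = 0)
((-3*(-3) + x(2)) + 1)*31 = ((-3*(-3) + 0) + 1)*31 = ((9 + 0) + 1)*31 = (9 + 1)*31 = 10*31 = 310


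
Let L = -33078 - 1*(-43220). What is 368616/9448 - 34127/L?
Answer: 427008947/11977702 ≈ 35.650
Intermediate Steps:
L = 10142 (L = -33078 + 43220 = 10142)
368616/9448 - 34127/L = 368616/9448 - 34127/10142 = 368616*(1/9448) - 34127*1/10142 = 46077/1181 - 34127/10142 = 427008947/11977702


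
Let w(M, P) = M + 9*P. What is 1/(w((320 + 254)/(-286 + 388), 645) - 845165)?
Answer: -51/42807073 ≈ -1.1914e-6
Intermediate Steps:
1/(w((320 + 254)/(-286 + 388), 645) - 845165) = 1/(((320 + 254)/(-286 + 388) + 9*645) - 845165) = 1/((574/102 + 5805) - 845165) = 1/((574*(1/102) + 5805) - 845165) = 1/((287/51 + 5805) - 845165) = 1/(296342/51 - 845165) = 1/(-42807073/51) = -51/42807073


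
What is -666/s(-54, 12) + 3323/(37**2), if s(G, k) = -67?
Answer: 1134395/91723 ≈ 12.368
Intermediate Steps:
-666/s(-54, 12) + 3323/(37**2) = -666/(-67) + 3323/(37**2) = -666*(-1/67) + 3323/1369 = 666/67 + 3323*(1/1369) = 666/67 + 3323/1369 = 1134395/91723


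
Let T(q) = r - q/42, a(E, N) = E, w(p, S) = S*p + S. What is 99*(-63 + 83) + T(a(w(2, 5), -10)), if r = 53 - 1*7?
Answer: 28359/14 ≈ 2025.6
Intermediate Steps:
w(p, S) = S + S*p
r = 46 (r = 53 - 7 = 46)
T(q) = 46 - q/42
99*(-63 + 83) + T(a(w(2, 5), -10)) = 99*(-63 + 83) + (46 - 5*(1 + 2)/42) = 99*20 + (46 - 5*3/42) = 1980 + (46 - 1/42*15) = 1980 + (46 - 5/14) = 1980 + 639/14 = 28359/14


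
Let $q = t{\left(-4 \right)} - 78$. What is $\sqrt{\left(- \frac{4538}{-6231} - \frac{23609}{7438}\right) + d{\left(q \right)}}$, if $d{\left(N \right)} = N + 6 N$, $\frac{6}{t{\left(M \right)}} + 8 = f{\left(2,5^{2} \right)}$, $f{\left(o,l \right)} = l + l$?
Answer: $\frac{i \sqrt{1175896203571316010}}{46346178} \approx 23.398 i$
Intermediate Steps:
$f{\left(o,l \right)} = 2 l$
$t{\left(M \right)} = \frac{1}{7}$ ($t{\left(M \right)} = \frac{6}{-8 + 2 \cdot 5^{2}} = \frac{6}{-8 + 2 \cdot 25} = \frac{6}{-8 + 50} = \frac{6}{42} = 6 \cdot \frac{1}{42} = \frac{1}{7}$)
$q = - \frac{545}{7}$ ($q = \frac{1}{7} - 78 = - \frac{545}{7} \approx -77.857$)
$d{\left(N \right)} = 7 N$
$\sqrt{\left(- \frac{4538}{-6231} - \frac{23609}{7438}\right) + d{\left(q \right)}} = \sqrt{\left(- \frac{4538}{-6231} - \frac{23609}{7438}\right) + 7 \left(- \frac{545}{7}\right)} = \sqrt{\left(\left(-4538\right) \left(- \frac{1}{6231}\right) - \frac{23609}{7438}\right) - 545} = \sqrt{\left(\frac{4538}{6231} - \frac{23609}{7438}\right) - 545} = \sqrt{- \frac{113354035}{46346178} - 545} = \sqrt{- \frac{25372021045}{46346178}} = \frac{i \sqrt{1175896203571316010}}{46346178}$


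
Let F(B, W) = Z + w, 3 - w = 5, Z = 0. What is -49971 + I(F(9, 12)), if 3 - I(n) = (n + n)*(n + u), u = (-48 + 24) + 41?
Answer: -49908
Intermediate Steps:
w = -2 (w = 3 - 1*5 = 3 - 5 = -2)
u = 17 (u = -24 + 41 = 17)
F(B, W) = -2 (F(B, W) = 0 - 2 = -2)
I(n) = 3 - 2*n*(17 + n) (I(n) = 3 - (n + n)*(n + 17) = 3 - 2*n*(17 + n))
-49971 + I(F(9, 12)) = -49971 + (3 - 34*(-2) - 2*(-2)**2) = -49971 + (3 + 68 - 2*4) = -49971 + (3 + 68 - 8) = -49971 + 63 = -49908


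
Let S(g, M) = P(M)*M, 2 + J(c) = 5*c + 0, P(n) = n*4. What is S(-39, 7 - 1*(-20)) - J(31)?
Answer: 2763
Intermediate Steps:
P(n) = 4*n
J(c) = -2 + 5*c (J(c) = -2 + (5*c + 0) = -2 + 5*c)
S(g, M) = 4*M**2 (S(g, M) = (4*M)*M = 4*M**2)
S(-39, 7 - 1*(-20)) - J(31) = 4*(7 - 1*(-20))**2 - (-2 + 5*31) = 4*(7 + 20)**2 - (-2 + 155) = 4*27**2 - 1*153 = 4*729 - 153 = 2916 - 153 = 2763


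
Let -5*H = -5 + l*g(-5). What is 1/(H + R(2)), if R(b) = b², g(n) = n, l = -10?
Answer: -⅕ ≈ -0.20000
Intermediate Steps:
H = -9 (H = -(-5 - 10*(-5))/5 = -(-5 + 50)/5 = -⅕*45 = -9)
1/(H + R(2)) = 1/(-9 + 2²) = 1/(-9 + 4) = 1/(-5) = -⅕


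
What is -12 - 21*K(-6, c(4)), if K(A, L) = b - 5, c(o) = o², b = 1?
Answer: 72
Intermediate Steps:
K(A, L) = -4 (K(A, L) = 1 - 5 = -4)
-12 - 21*K(-6, c(4)) = -12 - 21*(-4) = -12 + 84 = 72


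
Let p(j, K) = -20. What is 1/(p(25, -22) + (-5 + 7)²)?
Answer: -1/16 ≈ -0.062500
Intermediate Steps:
1/(p(25, -22) + (-5 + 7)²) = 1/(-20 + (-5 + 7)²) = 1/(-20 + 2²) = 1/(-20 + 4) = 1/(-16) = -1/16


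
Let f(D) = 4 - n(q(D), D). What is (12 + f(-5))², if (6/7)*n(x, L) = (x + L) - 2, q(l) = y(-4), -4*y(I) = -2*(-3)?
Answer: 96721/144 ≈ 671.67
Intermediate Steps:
y(I) = -3/2 (y(I) = -(-1)*(-3)/2 = -¼*6 = -3/2)
q(l) = -3/2
n(x, L) = -7/3 + 7*L/6 + 7*x/6 (n(x, L) = 7*((x + L) - 2)/6 = 7*((L + x) - 2)/6 = 7*(-2 + L + x)/6 = -7/3 + 7*L/6 + 7*x/6)
f(D) = 97/12 - 7*D/6 (f(D) = 4 - (-7/3 + 7*D/6 + (7/6)*(-3/2)) = 4 - (-7/3 + 7*D/6 - 7/4) = 4 - (-49/12 + 7*D/6) = 4 + (49/12 - 7*D/6) = 97/12 - 7*D/6)
(12 + f(-5))² = (12 + (97/12 - 7/6*(-5)))² = (12 + (97/12 + 35/6))² = (12 + 167/12)² = (311/12)² = 96721/144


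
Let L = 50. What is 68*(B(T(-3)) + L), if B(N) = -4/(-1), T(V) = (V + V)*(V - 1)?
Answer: 3672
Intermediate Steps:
T(V) = 2*V*(-1 + V) (T(V) = (2*V)*(-1 + V) = 2*V*(-1 + V))
B(N) = 4 (B(N) = -1*(-4) = 4)
68*(B(T(-3)) + L) = 68*(4 + 50) = 68*54 = 3672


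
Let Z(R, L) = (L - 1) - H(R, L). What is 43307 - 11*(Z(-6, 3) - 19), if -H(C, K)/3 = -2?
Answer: 43560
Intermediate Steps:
H(C, K) = 6 (H(C, K) = -3*(-2) = 6)
Z(R, L) = -7 + L (Z(R, L) = (L - 1) - 1*6 = (-1 + L) - 6 = -7 + L)
43307 - 11*(Z(-6, 3) - 19) = 43307 - 11*((-7 + 3) - 19) = 43307 - 11*(-4 - 19) = 43307 - 11*(-23) = 43307 - 1*(-253) = 43307 + 253 = 43560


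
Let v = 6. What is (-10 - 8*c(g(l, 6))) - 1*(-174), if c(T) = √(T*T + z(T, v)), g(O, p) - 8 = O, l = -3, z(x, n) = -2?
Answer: 164 - 8*√23 ≈ 125.63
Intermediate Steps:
g(O, p) = 8 + O
c(T) = √(-2 + T²) (c(T) = √(T*T - 2) = √(T² - 2) = √(-2 + T²))
(-10 - 8*c(g(l, 6))) - 1*(-174) = (-10 - 8*√(-2 + (8 - 3)²)) - 1*(-174) = (-10 - 8*√(-2 + 5²)) + 174 = (-10 - 8*√(-2 + 25)) + 174 = (-10 - 8*√23) + 174 = 164 - 8*√23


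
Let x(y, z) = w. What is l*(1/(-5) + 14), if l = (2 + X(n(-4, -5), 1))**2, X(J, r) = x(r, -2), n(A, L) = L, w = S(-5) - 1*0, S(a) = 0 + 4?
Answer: 2484/5 ≈ 496.80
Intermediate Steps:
S(a) = 4
w = 4 (w = 4 - 1*0 = 4 + 0 = 4)
x(y, z) = 4
X(J, r) = 4
l = 36 (l = (2 + 4)**2 = 6**2 = 36)
l*(1/(-5) + 14) = 36*(1/(-5) + 14) = 36*(-1/5 + 14) = 36*(69/5) = 2484/5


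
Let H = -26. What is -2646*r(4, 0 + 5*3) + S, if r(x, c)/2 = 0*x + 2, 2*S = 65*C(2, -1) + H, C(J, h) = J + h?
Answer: -21129/2 ≈ -10565.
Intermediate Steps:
S = 39/2 (S = (65*(2 - 1) - 26)/2 = (65*1 - 26)/2 = (65 - 26)/2 = (½)*39 = 39/2 ≈ 19.500)
r(x, c) = 4 (r(x, c) = 2*(0*x + 2) = 2*(0 + 2) = 2*2 = 4)
-2646*r(4, 0 + 5*3) + S = -2646*4 + 39/2 = -10584 + 39/2 = -21129/2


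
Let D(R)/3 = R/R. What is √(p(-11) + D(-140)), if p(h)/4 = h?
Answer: I*√41 ≈ 6.4031*I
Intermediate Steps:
p(h) = 4*h
D(R) = 3 (D(R) = 3*(R/R) = 3*1 = 3)
√(p(-11) + D(-140)) = √(4*(-11) + 3) = √(-44 + 3) = √(-41) = I*√41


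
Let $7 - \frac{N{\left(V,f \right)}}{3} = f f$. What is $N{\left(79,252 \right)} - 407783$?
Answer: $-598274$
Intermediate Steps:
$N{\left(V,f \right)} = 21 - 3 f^{2}$ ($N{\left(V,f \right)} = 21 - 3 f f = 21 - 3 f^{2}$)
$N{\left(79,252 \right)} - 407783 = \left(21 - 3 \cdot 252^{2}\right) - 407783 = \left(21 - 190512\right) - 407783 = -190491 - 407783 = -598274$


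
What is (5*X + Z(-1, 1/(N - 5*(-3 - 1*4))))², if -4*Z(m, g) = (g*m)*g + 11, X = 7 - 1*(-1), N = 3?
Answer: 46292534649/33362176 ≈ 1387.6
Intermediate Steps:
X = 8 (X = 7 + 1 = 8)
Z(m, g) = -11/4 - m*g²/4 (Z(m, g) = -((g*m)*g + 11)/4 = -(m*g² + 11)/4 = -(11 + m*g²)/4 = -11/4 - m*g²/4)
(5*X + Z(-1, 1/(N - 5*(-3 - 1*4))))² = (5*8 + (-11/4 - ¼*(-1)*(1/(3 - 5*(-3 - 1*4)))²))² = (40 + (-11/4 - ¼*(-1)*(1/(3 - 5*(-3 - 4)))²))² = (40 + (-11/4 - ¼*(-1)*(1/(3 - 5*(-7)))²))² = (40 + (-11/4 - ¼*(-1)*(1/(3 + 35))²))² = (40 + (-11/4 - ¼*(-1)*(1/38)²))² = (40 + (-11/4 - ¼*(-1)*1/1444))² = (40 + (-11/4 + 1/5776))² = (40 - 15883/5776)² = (215157/5776)² = 46292534649/33362176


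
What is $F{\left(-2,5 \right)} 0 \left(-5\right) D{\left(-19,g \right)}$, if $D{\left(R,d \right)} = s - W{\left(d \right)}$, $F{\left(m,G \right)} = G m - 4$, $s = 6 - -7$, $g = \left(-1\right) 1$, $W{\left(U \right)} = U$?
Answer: $0$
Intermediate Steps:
$g = -1$
$s = 13$ ($s = 6 + 7 = 13$)
$F{\left(m,G \right)} = -4 + G m$
$D{\left(R,d \right)} = 13 - d$
$F{\left(-2,5 \right)} 0 \left(-5\right) D{\left(-19,g \right)} = \left(-4 + 5 \left(-2\right)\right) 0 \left(-5\right) \left(13 - -1\right) = \left(-4 - 10\right) 0 \left(-5\right) \left(13 + 1\right) = \left(-14\right) 0 \left(-5\right) 14 = 0 \left(-5\right) 14 = 0 \cdot 14 = 0$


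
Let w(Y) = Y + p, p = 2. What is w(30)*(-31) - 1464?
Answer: -2456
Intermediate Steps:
w(Y) = 2 + Y (w(Y) = Y + 2 = 2 + Y)
w(30)*(-31) - 1464 = (2 + 30)*(-31) - 1464 = 32*(-31) - 1464 = -992 - 1464 = -2456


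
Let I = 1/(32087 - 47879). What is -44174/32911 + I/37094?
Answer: -25876618934863/19278883612128 ≈ -1.3422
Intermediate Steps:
I = -1/15792 (I = 1/(-15792) = -1/15792 ≈ -6.3323e-5)
-44174/32911 + I/37094 = -44174/32911 - 1/15792/37094 = -44174*1/32911 - 1/15792*1/37094 = -44174/32911 - 1/585788448 = -25876618934863/19278883612128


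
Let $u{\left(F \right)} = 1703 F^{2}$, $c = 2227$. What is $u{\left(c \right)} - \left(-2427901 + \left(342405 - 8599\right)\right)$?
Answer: $8448171982$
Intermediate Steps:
$u{\left(c \right)} - \left(-2427901 + \left(342405 - 8599\right)\right) = 1703 \cdot 2227^{2} - \left(-2427901 + \left(342405 - 8599\right)\right) = 1703 \cdot 4959529 - \left(-2427901 + \left(342405 - 8599\right)\right) = 8446077887 - \left(-2427901 + 333806\right) = 8446077887 - -2094095 = 8446077887 + 2094095 = 8448171982$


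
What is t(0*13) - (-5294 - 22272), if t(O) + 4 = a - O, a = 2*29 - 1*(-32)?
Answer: 27652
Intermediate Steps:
a = 90 (a = 58 + 32 = 90)
t(O) = 86 - O (t(O) = -4 + (90 - O) = 86 - O)
t(0*13) - (-5294 - 22272) = (86 - 0*13) - (-5294 - 22272) = (86 - 1*0) - 1*(-27566) = (86 + 0) + 27566 = 86 + 27566 = 27652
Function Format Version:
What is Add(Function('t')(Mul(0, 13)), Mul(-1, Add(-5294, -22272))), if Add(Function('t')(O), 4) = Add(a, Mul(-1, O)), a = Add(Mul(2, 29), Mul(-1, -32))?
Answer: 27652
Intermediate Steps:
a = 90 (a = Add(58, 32) = 90)
Function('t')(O) = Add(86, Mul(-1, O)) (Function('t')(O) = Add(-4, Add(90, Mul(-1, O))) = Add(86, Mul(-1, O)))
Add(Function('t')(Mul(0, 13)), Mul(-1, Add(-5294, -22272))) = Add(Add(86, Mul(-1, Mul(0, 13))), Mul(-1, Add(-5294, -22272))) = Add(Add(86, Mul(-1, 0)), Mul(-1, -27566)) = Add(Add(86, 0), 27566) = Add(86, 27566) = 27652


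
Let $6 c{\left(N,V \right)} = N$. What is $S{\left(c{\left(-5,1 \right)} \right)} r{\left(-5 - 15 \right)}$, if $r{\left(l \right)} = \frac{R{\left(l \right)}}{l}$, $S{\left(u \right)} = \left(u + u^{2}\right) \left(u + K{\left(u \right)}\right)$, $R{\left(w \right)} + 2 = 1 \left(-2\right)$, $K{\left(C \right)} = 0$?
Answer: $\frac{5}{216} \approx 0.023148$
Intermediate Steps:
$c{\left(N,V \right)} = \frac{N}{6}$
$R{\left(w \right)} = -4$ ($R{\left(w \right)} = -2 + 1 \left(-2\right) = -2 - 2 = -4$)
$S{\left(u \right)} = u \left(u + u^{2}\right)$ ($S{\left(u \right)} = \left(u + u^{2}\right) \left(u + 0\right) = \left(u + u^{2}\right) u = u \left(u + u^{2}\right)$)
$r{\left(l \right)} = - \frac{4}{l}$
$S{\left(c{\left(-5,1 \right)} \right)} r{\left(-5 - 15 \right)} = \left(\frac{1}{6} \left(-5\right)\right)^{2} \left(1 + \frac{1}{6} \left(-5\right)\right) \left(- \frac{4}{-5 - 15}\right) = \left(- \frac{5}{6}\right)^{2} \left(1 - \frac{5}{6}\right) \left(- \frac{4}{-5 - 15}\right) = \frac{25}{36} \cdot \frac{1}{6} \left(- \frac{4}{-20}\right) = \frac{25 \left(\left(-4\right) \left(- \frac{1}{20}\right)\right)}{216} = \frac{25}{216} \cdot \frac{1}{5} = \frac{5}{216}$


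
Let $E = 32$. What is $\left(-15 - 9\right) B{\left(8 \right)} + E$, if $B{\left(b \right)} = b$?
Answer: $-160$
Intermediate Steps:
$\left(-15 - 9\right) B{\left(8 \right)} + E = \left(-15 - 9\right) 8 + 32 = \left(-24\right) 8 + 32 = -192 + 32 = -160$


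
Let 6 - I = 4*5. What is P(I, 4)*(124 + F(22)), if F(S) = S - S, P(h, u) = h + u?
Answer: -1240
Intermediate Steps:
I = -14 (I = 6 - 4*5 = 6 - 1*20 = 6 - 20 = -14)
F(S) = 0
P(I, 4)*(124 + F(22)) = (-14 + 4)*(124 + 0) = -10*124 = -1240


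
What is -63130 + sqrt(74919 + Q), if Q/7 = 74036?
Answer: -63130 + sqrt(593171) ≈ -62360.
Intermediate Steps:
Q = 518252 (Q = 7*74036 = 518252)
-63130 + sqrt(74919 + Q) = -63130 + sqrt(74919 + 518252) = -63130 + sqrt(593171)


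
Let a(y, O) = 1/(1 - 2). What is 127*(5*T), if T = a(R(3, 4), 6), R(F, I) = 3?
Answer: -635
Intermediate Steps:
a(y, O) = -1 (a(y, O) = 1/(-1) = -1)
T = -1
127*(5*T) = 127*(5*(-1)) = 127*(-5) = -635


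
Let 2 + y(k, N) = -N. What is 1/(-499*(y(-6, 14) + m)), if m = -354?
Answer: 1/184630 ≈ 5.4162e-6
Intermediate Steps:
y(k, N) = -2 - N
1/(-499*(y(-6, 14) + m)) = 1/(-499*((-2 - 1*14) - 354)) = 1/(-499*((-2 - 14) - 354)) = 1/(-499*(-16 - 354)) = 1/(-499*(-370)) = 1/184630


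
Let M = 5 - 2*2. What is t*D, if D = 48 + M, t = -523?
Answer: -25627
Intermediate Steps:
M = 1 (M = 5 - 4 = 1)
D = 49 (D = 48 + 1 = 49)
t*D = -523*49 = -25627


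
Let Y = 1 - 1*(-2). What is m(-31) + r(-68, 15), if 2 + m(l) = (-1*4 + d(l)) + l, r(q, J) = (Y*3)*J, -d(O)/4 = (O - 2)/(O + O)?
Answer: 2972/31 ≈ 95.871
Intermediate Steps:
Y = 3 (Y = 1 + 2 = 3)
d(O) = -2*(-2 + O)/O (d(O) = -4*(O - 2)/(O + O) = -4*(-2 + O)/(2*O) = -4*(-2 + O)*1/(2*O) = -2*(-2 + O)/O)
r(q, J) = 9*J (r(q, J) = (3*3)*J = 9*J)
m(l) = -8 + l + 4/l (m(l) = -2 + ((-1*4 + (-2 + 4/l)) + l) = -2 + ((-4 + (-2 + 4/l)) + l) = -2 + ((-6 + 4/l) + l) = -2 + (-6 + l + 4/l) = -8 + l + 4/l)
m(-31) + r(-68, 15) = (-8 - 31 + 4/(-31)) + 9*15 = (-8 - 31 + 4*(-1/31)) + 135 = (-8 - 31 - 4/31) + 135 = -1213/31 + 135 = 2972/31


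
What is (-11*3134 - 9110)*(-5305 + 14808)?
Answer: -414178752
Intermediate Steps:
(-11*3134 - 9110)*(-5305 + 14808) = (-34474 - 9110)*9503 = -43584*9503 = -414178752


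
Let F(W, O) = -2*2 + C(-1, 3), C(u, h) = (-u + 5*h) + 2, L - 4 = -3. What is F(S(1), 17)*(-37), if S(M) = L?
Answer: -518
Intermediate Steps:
L = 1 (L = 4 - 3 = 1)
S(M) = 1
C(u, h) = 2 - u + 5*h
F(W, O) = 14 (F(W, O) = -2*2 + (2 - 1*(-1) + 5*3) = -4 + (2 + 1 + 15) = -4 + 18 = 14)
F(S(1), 17)*(-37) = 14*(-37) = -518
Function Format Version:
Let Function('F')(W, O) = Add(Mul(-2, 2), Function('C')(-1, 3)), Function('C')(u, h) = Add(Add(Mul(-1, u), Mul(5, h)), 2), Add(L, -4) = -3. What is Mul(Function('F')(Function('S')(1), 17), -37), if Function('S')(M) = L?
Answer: -518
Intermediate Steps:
L = 1 (L = Add(4, -3) = 1)
Function('S')(M) = 1
Function('C')(u, h) = Add(2, Mul(-1, u), Mul(5, h))
Function('F')(W, O) = 14 (Function('F')(W, O) = Add(Mul(-2, 2), Add(2, Mul(-1, -1), Mul(5, 3))) = Add(-4, Add(2, 1, 15)) = Add(-4, 18) = 14)
Mul(Function('F')(Function('S')(1), 17), -37) = Mul(14, -37) = -518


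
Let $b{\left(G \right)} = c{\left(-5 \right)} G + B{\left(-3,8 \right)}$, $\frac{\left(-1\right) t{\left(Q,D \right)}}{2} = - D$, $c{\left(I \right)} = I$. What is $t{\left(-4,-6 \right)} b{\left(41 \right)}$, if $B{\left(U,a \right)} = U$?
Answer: $2496$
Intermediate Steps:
$t{\left(Q,D \right)} = 2 D$ ($t{\left(Q,D \right)} = - 2 \left(- D\right) = 2 D$)
$b{\left(G \right)} = -3 - 5 G$ ($b{\left(G \right)} = - 5 G - 3 = -3 - 5 G$)
$t{\left(-4,-6 \right)} b{\left(41 \right)} = 2 \left(-6\right) \left(-3 - 205\right) = - 12 \left(-3 - 205\right) = \left(-12\right) \left(-208\right) = 2496$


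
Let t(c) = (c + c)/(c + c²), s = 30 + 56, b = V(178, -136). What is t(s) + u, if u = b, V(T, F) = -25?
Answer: -2173/87 ≈ -24.977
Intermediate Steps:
b = -25
s = 86
u = -25
t(c) = 2*c/(c + c²) (t(c) = (2*c)/(c + c²) = 2*c/(c + c²))
t(s) + u = 2/(1 + 86) - 25 = 2/87 - 25 = -2173/87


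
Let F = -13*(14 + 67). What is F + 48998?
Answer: 47945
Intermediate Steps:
F = -1053 (F = -13*81 = -1053)
F + 48998 = -1053 + 48998 = 47945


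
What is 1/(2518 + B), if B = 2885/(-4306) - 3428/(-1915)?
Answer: 8245990/20772639013 ≈ 0.00039696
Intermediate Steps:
B = 9236193/8245990 (B = 2885*(-1/4306) - 3428*(-1/1915) = -2885/4306 + 3428/1915 = 9236193/8245990 ≈ 1.1201)
1/(2518 + B) = 1/(2518 + 9236193/8245990) = 1/(20772639013/8245990) = 8245990/20772639013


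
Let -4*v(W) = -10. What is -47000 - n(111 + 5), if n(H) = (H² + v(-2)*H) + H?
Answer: -60862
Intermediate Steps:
v(W) = 5/2 (v(W) = -¼*(-10) = 5/2)
n(H) = H² + 7*H/2 (n(H) = (H² + 5*H/2) + H = H² + 7*H/2)
-47000 - n(111 + 5) = -47000 - (111 + 5)*(7 + 2*(111 + 5))/2 = -47000 - 116*(7 + 2*116)/2 = -47000 - 116*(7 + 232)/2 = -47000 - 116*239/2 = -47000 - 1*13862 = -47000 - 13862 = -60862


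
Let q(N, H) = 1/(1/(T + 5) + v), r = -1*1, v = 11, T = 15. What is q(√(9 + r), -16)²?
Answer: 400/48841 ≈ 0.0081898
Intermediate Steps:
r = -1
q(N, H) = 20/221 (q(N, H) = 1/(1/(15 + 5) + 11) = 1/(1/20 + 11) = 1/(221/20) = 20/221)
q(√(9 + r), -16)² = (20/221)² = 400/48841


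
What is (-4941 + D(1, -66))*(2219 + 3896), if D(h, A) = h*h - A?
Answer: -29804510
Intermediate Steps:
D(h, A) = h**2 - A
(-4941 + D(1, -66))*(2219 + 3896) = (-4941 + (1**2 - 1*(-66)))*(2219 + 3896) = (-4941 + (1 + 66))*6115 = (-4941 + 67)*6115 = -4874*6115 = -29804510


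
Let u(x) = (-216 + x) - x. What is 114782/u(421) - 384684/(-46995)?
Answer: -885181391/1691820 ≈ -523.21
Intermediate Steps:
u(x) = -216
114782/u(421) - 384684/(-46995) = 114782/(-216) - 384684/(-46995) = 114782*(-1/216) - 384684*(-1/46995) = -57391/108 + 128228/15665 = -885181391/1691820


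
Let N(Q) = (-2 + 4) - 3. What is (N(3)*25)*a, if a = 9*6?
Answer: -1350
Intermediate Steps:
N(Q) = -1 (N(Q) = 2 - 3 = -1)
a = 54
(N(3)*25)*a = -1*25*54 = -25*54 = -1350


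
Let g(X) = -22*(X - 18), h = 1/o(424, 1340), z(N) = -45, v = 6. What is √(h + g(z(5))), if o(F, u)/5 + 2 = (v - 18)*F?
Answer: √35908625582/5090 ≈ 37.229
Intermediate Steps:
o(F, u) = -10 - 60*F (o(F, u) = -10 + 5*((6 - 18)*F) = -10 + 5*(-12*F) = -10 - 60*F)
h = -1/25450 (h = 1/(-10 - 60*424) = 1/(-10 - 25440) = 1/(-25450) = -1/25450 ≈ -3.9293e-5)
g(X) = 396 - 22*X (g(X) = -22*(-18 + X) = 396 - 22*X)
√(h + g(z(5))) = √(-1/25450 + (396 - 22*(-45))) = √(-1/25450 + (396 + 990)) = √(-1/25450 + 1386) = √(35273699/25450) = √35908625582/5090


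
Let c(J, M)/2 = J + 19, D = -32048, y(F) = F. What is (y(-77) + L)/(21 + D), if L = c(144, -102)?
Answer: -249/32027 ≈ -0.0077747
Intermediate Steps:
c(J, M) = 38 + 2*J (c(J, M) = 2*(J + 19) = 2*(19 + J) = 38 + 2*J)
L = 326 (L = 38 + 2*144 = 38 + 288 = 326)
(y(-77) + L)/(21 + D) = (-77 + 326)/(21 - 32048) = 249/(-32027) = 249*(-1/32027) = -249/32027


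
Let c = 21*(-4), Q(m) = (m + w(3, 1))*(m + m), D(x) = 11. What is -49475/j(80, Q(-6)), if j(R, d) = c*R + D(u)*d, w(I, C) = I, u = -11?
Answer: 49475/6324 ≈ 7.8234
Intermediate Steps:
Q(m) = 2*m*(3 + m) (Q(m) = (m + 3)*(m + m) = (3 + m)*(2*m) = 2*m*(3 + m))
c = -84
j(R, d) = -84*R + 11*d
-49475/j(80, Q(-6)) = -49475/(-84*80 + 11*(2*(-6)*(3 - 6))) = -49475/(-6720 + 11*(2*(-6)*(-3))) = -49475/(-6720 + 11*36) = -49475/(-6720 + 396) = -49475/(-6324) = -49475*(-1/6324) = 49475/6324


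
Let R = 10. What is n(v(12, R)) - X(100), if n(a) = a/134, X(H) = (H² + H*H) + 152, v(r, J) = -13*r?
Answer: -1350262/67 ≈ -20153.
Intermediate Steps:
X(H) = 152 + 2*H² (X(H) = (H² + H²) + 152 = 2*H² + 152 = 152 + 2*H²)
n(a) = a/134 (n(a) = a*(1/134) = a/134)
n(v(12, R)) - X(100) = (-13*12)/134 - (152 + 2*100²) = (1/134)*(-156) - (152 + 2*10000) = -78/67 - (152 + 20000) = -78/67 - 1*20152 = -78/67 - 20152 = -1350262/67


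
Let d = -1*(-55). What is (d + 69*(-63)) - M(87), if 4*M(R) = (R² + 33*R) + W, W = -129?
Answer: -27479/4 ≈ -6869.8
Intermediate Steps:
d = 55
M(R) = -129/4 + R²/4 + 33*R/4 (M(R) = ((R² + 33*R) - 129)/4 = (-129 + R² + 33*R)/4 = -129/4 + R²/4 + 33*R/4)
(d + 69*(-63)) - M(87) = (55 + 69*(-63)) - (-129/4 + (¼)*87² + (33/4)*87) = (55 - 4347) - (-129/4 + (¼)*7569 + 2871/4) = -4292 - (-129/4 + 7569/4 + 2871/4) = -4292 - 1*10311/4 = -4292 - 10311/4 = -27479/4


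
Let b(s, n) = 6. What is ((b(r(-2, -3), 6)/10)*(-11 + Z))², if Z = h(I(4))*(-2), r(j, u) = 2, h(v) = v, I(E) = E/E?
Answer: 1521/25 ≈ 60.840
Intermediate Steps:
I(E) = 1
Z = -2 (Z = 1*(-2) = -2)
((b(r(-2, -3), 6)/10)*(-11 + Z))² = ((6/10)*(-11 - 2))² = ((6*(⅒))*(-13))² = ((⅗)*(-13))² = (-39/5)² = 1521/25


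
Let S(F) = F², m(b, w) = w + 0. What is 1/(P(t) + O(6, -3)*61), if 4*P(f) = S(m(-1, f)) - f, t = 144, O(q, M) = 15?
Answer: 1/6063 ≈ 0.00016493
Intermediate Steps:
m(b, w) = w
P(f) = -f/4 + f²/4 (P(f) = (f² - f)/4 = -f/4 + f²/4)
1/(P(t) + O(6, -3)*61) = 1/((¼)*144*(-1 + 144) + 15*61) = 1/((¼)*144*143 + 915) = 1/(5148 + 915) = 1/6063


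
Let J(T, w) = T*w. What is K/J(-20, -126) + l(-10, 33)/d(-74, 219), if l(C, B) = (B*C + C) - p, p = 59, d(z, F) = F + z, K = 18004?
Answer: 2293/522 ≈ 4.3927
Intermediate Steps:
l(C, B) = -59 + C + B*C (l(C, B) = (B*C + C) - 1*59 = (C + B*C) - 59 = -59 + C + B*C)
K/J(-20, -126) + l(-10, 33)/d(-74, 219) = 18004/((-20*(-126))) + (-59 - 10 + 33*(-10))/(219 - 74) = 18004/2520 + (-59 - 10 - 330)/145 = 18004*(1/2520) - 399*1/145 = 643/90 - 399/145 = 2293/522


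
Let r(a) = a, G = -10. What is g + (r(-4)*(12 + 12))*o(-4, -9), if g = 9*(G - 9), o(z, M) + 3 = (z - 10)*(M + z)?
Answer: -17355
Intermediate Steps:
o(z, M) = -3 + (-10 + z)*(M + z) (o(z, M) = -3 + (z - 10)*(M + z) = -3 + (-10 + z)*(M + z))
g = -171 (g = 9*(-10 - 9) = 9*(-19) = -171)
g + (r(-4)*(12 + 12))*o(-4, -9) = -171 + (-4*(12 + 12))*(-3 + (-4)² - 10*(-9) - 10*(-4) - 9*(-4)) = -171 + (-4*24)*(-3 + 16 + 90 + 40 + 36) = -171 - 96*179 = -171 - 17184 = -17355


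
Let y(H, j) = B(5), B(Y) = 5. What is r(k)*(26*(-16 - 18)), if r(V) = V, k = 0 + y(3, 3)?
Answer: -4420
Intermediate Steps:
y(H, j) = 5
k = 5 (k = 0 + 5 = 5)
r(k)*(26*(-16 - 18)) = 5*(26*(-16 - 18)) = 5*(26*(-34)) = 5*(-884) = -4420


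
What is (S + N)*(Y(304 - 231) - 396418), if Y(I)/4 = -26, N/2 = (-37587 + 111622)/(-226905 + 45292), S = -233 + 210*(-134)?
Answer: 2043299166765318/181613 ≈ 1.1251e+10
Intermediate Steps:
S = -28373 (S = -233 - 28140 = -28373)
N = -148070/181613 (N = 2*((-37587 + 111622)/(-226905 + 45292)) = 2*(74035/(-181613)) = 2*(74035*(-1/181613)) = 2*(-74035/181613) = -148070/181613 ≈ -0.81530)
Y(I) = -104 (Y(I) = 4*(-26) = -104)
(S + N)*(Y(304 - 231) - 396418) = (-28373 - 148070/181613)*(-104 - 396418) = -5153053719/181613*(-396522) = 2043299166765318/181613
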